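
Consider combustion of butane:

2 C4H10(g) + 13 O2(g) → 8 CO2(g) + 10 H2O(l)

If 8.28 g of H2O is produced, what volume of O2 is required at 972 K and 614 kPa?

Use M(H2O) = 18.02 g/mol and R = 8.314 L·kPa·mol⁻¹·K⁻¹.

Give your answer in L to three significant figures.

7.86 L

n(H2O) = 8.280 / 18.02 = 0.4595 mol
n(O2) = (13/10) × 0.4595 = 0.5974 mol
V = nRT/P = 0.5974 × 8.314 × 972 / 614 = 7.863 L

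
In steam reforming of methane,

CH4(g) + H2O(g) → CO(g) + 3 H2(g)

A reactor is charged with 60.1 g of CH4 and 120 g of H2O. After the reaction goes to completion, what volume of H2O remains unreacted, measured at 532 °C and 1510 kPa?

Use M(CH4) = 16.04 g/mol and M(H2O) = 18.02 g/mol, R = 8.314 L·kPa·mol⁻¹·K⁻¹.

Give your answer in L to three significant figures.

n(CH4) = 60.1 / 16.04 = 3.747 mol
n(H2O) = 120 / 18.02 = 6.659 mol
For 3.747 mol CH4, stoichiometry requires (1/1) × 3.747 = 3.747 mol H2O; 6.659 mol is available, so CH4 is limiting.
n(H2O) consumed = (1/1) × 3.747 = 3.747 mol; remaining = 6.659 − 3.747 = 2.912 mol
V(H2O) = nRT/P = 2.912 × 8.314 × 805.15 / 1510 = 12.91 L

12.9 L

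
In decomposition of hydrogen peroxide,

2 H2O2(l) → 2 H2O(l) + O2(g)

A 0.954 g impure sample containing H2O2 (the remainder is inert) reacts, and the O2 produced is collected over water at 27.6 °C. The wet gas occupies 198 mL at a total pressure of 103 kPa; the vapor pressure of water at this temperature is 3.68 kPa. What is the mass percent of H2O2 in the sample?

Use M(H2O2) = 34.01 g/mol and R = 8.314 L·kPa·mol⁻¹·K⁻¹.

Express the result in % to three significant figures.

56.1 %

P(O2) = 103 − 3.68 = 99.32 kPa
n(O2) = PV/RT = (99.32 × 0.1980) / (8.314 × 300.75) = 0.007865 mol
n(H2O2) = (2/1) × 0.007865 = 0.01573 mol
m(H2O2) = 0.01573 × 34.01 = 0.5350 g
%H2O2 = 0.5350 / 0.954 × 100 = 56.08%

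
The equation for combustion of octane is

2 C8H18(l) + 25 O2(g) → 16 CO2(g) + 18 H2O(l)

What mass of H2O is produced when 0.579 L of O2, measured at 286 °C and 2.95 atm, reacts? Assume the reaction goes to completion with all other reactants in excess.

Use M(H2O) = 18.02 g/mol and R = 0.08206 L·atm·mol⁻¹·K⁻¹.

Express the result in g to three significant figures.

n(O2) = PV/RT = (2.95 × 0.579) / (0.08206 × 559.15) = 0.03723 mol
n(H2O) = (18/25) × 0.03723 = 0.02681 mol
m(H2O) = 0.02681 × 18.02 = 0.4831 g

0.483 g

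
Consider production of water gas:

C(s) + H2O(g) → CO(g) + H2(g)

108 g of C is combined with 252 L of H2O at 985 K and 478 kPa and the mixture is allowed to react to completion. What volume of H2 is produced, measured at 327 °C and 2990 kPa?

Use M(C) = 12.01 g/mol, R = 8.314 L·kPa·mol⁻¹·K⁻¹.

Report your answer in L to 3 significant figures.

n(C) = 108 / 12.01 = 8.993 mol
n(H2O) = PV/RT = (478 × 252) / (8.314 × 985) = 14.71 mol
For 8.993 mol C, stoichiometry requires (1/1) × 8.993 = 8.993 mol H2O; 14.71 mol is available, so C is limiting.
n(H2) = (1/1) × 8.993 = 8.993 mol
V(H2) = nRT/P = 8.993 × 8.314 × 600.15 / 2990 = 15.01 L

15.0 L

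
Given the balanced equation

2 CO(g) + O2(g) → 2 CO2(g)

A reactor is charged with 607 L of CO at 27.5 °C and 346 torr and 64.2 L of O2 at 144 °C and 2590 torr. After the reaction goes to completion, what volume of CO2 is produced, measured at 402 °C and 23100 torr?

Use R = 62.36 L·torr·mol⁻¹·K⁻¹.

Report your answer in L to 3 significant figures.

n(CO) = PV/RT = (346 × 607) / (62.36 × 300.65) = 11.20 mol
n(O2) = PV/RT = (2590 × 64.2) / (62.36 × 417.15) = 6.392 mol
For 11.20 mol CO, stoichiometry requires (1/2) × 11.20 = 5.600 mol O2; 6.392 mol is available, so CO is limiting.
n(CO2) = (2/2) × 11.20 = 11.20 mol
V(CO2) = nRT/P = 11.20 × 62.36 × 675.15 / 23100 = 20.41 L

20.4 L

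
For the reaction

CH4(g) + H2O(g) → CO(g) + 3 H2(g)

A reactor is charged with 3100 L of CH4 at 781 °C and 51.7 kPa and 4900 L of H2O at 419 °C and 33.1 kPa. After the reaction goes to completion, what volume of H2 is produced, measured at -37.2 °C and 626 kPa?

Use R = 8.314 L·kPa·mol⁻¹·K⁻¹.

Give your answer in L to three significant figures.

n(CH4) = PV/RT = (51.7 × 3100) / (8.314 × 1054.15) = 18.29 mol
n(H2O) = PV/RT = (33.1 × 4900) / (8.314 × 692.15) = 28.18 mol
For 18.29 mol CH4, stoichiometry requires (1/1) × 18.29 = 18.29 mol H2O; 28.18 mol is available, so CH4 is limiting.
n(H2) = (3/1) × 18.29 = 54.87 mol
V(H2) = nRT/P = 54.87 × 8.314 × 235.95 / 626 = 171.9 L

172 L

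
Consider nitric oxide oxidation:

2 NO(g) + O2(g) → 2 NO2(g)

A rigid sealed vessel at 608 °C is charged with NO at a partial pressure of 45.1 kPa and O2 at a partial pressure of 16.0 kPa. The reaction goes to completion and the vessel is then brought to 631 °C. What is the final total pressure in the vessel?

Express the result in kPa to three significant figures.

46.3 kPa

Because the vessel is rigid and T is held at 608 °C, work the stoichiometry in partial pressures (P_i = n_iRT/V).
P(O2) required for 45.1 kPa of NO = (1/2) × 45.1 = 22.55 kPa; available 16.0 kPa, so O2 is limiting.
P(NO) remaining = 45.1 − (2/1) × 16.0 = 13.10 kPa
P(gaseous products) = (2)/1 × 16.0 = 32.00 kPa
P_total at 608 °C = 13.10 + 32.00 = 45.10 kPa
Scaling to 631 °C: P = 45.10 × 904.15/881.15 = 46.28 kPa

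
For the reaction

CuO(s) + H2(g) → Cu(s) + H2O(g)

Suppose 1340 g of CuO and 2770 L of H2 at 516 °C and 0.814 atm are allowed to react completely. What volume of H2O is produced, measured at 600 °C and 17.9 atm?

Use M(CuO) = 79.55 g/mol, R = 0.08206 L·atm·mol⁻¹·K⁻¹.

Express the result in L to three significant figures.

n(CuO) = 1340 / 79.55 = 16.84 mol
n(H2) = PV/RT = (0.814 × 2770) / (0.08206 × 789.15) = 34.82 mol
For 16.84 mol CuO, stoichiometry requires (1/1) × 16.84 = 16.84 mol H2; 34.82 mol is available, so CuO is limiting.
n(H2O) = (1/1) × 16.84 = 16.84 mol
V(H2O) = nRT/P = 16.84 × 0.08206 × 873.15 / 17.9 = 67.41 L

67.4 L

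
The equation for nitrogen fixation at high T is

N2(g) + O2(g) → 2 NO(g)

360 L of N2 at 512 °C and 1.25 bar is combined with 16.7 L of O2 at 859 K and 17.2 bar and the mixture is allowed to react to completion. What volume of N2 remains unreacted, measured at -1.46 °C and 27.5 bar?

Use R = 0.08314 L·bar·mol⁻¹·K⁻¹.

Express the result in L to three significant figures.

n(N2) = PV/RT = (1.25 × 360) / (0.08314 × 785.15) = 6.894 mol
n(O2) = PV/RT = (17.2 × 16.7) / (0.08314 × 859) = 4.022 mol
For 6.894 mol N2, stoichiometry requires (1/1) × 6.894 = 6.894 mol O2; 4.022 mol is available, so O2 is limiting.
n(N2) consumed = (1/1) × 4.022 = 4.022 mol; remaining = 6.894 − 4.022 = 2.872 mol
V(N2) = nRT/P = 2.872 × 0.08314 × 271.69 / 27.5 = 2.359 L

2.36 L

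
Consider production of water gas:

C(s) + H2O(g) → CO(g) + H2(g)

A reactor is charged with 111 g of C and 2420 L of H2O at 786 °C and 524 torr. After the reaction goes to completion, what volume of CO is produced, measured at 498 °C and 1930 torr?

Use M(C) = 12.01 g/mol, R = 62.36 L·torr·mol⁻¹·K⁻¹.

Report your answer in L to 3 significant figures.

n(C) = 111 / 12.01 = 9.242 mol
n(H2O) = PV/RT = (524 × 2420) / (62.36 × 1059.15) = 19.20 mol
For 9.242 mol C, stoichiometry requires (1/1) × 9.242 = 9.242 mol H2O; 19.20 mol is available, so C is limiting.
n(CO) = (1/1) × 9.242 = 9.242 mol
V(CO) = nRT/P = 9.242 × 62.36 × 771.15 / 1930 = 230.3 L

230 L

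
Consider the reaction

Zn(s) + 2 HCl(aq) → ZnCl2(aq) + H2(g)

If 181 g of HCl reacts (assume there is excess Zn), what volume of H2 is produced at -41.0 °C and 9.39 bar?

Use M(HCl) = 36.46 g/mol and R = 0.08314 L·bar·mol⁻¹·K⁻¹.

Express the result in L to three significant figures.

n(HCl) = 181.0 / 36.46 = 4.964 mol
n(H2) = (1/2) × 4.964 = 2.482 mol
V = nRT/P = 2.482 × 0.08314 × 232.15 / 9.39 = 5.102 L

5.10 L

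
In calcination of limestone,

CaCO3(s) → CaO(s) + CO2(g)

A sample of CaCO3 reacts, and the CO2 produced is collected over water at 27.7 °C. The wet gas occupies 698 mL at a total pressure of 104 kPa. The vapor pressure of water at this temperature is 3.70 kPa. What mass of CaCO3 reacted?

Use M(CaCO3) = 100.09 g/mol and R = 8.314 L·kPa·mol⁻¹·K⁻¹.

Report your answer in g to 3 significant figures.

2.80 g

P(CO2) = 104 − 3.70 = 100.3 kPa
n(CO2) = PV/RT = (100.3 × 0.6980) / (8.314 × 300.85) = 0.02799 mol
n(CaCO3) = (1/1) × 0.02799 = 0.02799 mol
m(CaCO3) = 0.02799 × 100.09 = 2.802 g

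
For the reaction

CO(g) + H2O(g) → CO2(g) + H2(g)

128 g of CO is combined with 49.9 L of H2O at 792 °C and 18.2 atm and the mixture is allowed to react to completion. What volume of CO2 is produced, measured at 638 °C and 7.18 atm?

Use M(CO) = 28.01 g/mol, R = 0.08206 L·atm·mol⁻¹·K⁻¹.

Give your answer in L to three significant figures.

n(CO) = 128 / 28.01 = 4.570 mol
n(H2O) = PV/RT = (18.2 × 49.9) / (0.08206 × 1065.15) = 10.39 mol
For 4.570 mol CO, stoichiometry requires (1/1) × 4.570 = 4.570 mol H2O; 10.39 mol is available, so CO is limiting.
n(CO2) = (1/1) × 4.570 = 4.570 mol
V(CO2) = nRT/P = 4.570 × 0.08206 × 911.15 / 7.18 = 47.59 L

47.6 L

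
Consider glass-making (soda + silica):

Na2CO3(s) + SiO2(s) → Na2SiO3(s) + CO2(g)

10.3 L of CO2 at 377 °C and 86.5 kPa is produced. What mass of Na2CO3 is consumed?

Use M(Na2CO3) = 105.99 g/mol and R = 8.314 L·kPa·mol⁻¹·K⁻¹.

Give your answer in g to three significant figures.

17.5 g

n(CO2) = PV/RT = (86.5 × 10.3) / (8.314 × 650.15) = 0.1648 mol
n(Na2CO3) = (1/1) × 0.1648 = 0.1648 mol
m(Na2CO3) = 0.1648 × 105.99 = 17.47 g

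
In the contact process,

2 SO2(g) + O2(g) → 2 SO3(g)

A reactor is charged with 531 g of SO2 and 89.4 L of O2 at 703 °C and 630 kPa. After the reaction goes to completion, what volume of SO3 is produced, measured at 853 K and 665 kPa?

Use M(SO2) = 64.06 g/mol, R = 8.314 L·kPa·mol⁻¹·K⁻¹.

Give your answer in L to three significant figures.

n(SO2) = 531 / 64.06 = 8.289 mol
n(O2) = PV/RT = (630 × 89.4) / (8.314 × 976.15) = 6.940 mol
For 8.289 mol SO2, stoichiometry requires (1/2) × 8.289 = 4.144 mol O2; 6.940 mol is available, so SO2 is limiting.
n(SO3) = (2/2) × 8.289 = 8.289 mol
V(SO3) = nRT/P = 8.289 × 8.314 × 853 / 665 = 88.40 L

88.4 L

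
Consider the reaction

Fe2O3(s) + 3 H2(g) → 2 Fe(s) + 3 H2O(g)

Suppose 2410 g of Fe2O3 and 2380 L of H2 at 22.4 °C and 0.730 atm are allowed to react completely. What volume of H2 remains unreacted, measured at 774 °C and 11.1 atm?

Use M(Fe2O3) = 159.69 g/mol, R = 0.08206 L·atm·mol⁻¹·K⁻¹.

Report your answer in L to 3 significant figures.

204 L

n(Fe2O3) = 2410 / 159.69 = 15.09 mol
n(H2) = PV/RT = (0.730 × 2380) / (0.08206 × 295.55) = 71.64 mol
For 15.09 mol Fe2O3, stoichiometry requires (3/1) × 15.09 = 45.27 mol H2; 71.64 mol is available, so Fe2O3 is limiting.
n(H2) consumed = (3/1) × 15.09 = 45.27 mol; remaining = 71.64 − 45.27 = 26.37 mol
V(H2) = nRT/P = 26.37 × 0.08206 × 1047.15 / 11.1 = 204.1 L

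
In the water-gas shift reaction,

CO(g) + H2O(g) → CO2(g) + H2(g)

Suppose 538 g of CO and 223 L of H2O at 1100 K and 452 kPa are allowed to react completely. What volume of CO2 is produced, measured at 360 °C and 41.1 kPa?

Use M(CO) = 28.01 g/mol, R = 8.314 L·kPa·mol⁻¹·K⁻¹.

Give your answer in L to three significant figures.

1410 L

n(CO) = 538 / 28.01 = 19.21 mol
n(H2O) = PV/RT = (452 × 223) / (8.314 × 1100) = 11.02 mol
For 19.21 mol CO, stoichiometry requires (1/1) × 19.21 = 19.21 mol H2O; 11.02 mol is available, so H2O is limiting.
n(CO2) = (1/1) × 11.02 = 11.02 mol
V(CO2) = nRT/P = 11.02 × 8.314 × 633.15 / 41.1 = 1411 L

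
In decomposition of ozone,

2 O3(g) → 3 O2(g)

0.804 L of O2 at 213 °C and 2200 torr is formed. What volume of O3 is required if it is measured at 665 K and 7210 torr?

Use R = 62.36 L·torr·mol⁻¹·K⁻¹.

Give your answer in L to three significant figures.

0.224 L

n(O2) = PV/RT = (2200 × 0.804) / (62.36 × 486.15) = 0.05834 mol
n(O3) = (2/3) × 0.05834 = 0.03889 mol
V = nRT/P = 0.03889 × 62.36 × 665 / 7210 = 0.2237 L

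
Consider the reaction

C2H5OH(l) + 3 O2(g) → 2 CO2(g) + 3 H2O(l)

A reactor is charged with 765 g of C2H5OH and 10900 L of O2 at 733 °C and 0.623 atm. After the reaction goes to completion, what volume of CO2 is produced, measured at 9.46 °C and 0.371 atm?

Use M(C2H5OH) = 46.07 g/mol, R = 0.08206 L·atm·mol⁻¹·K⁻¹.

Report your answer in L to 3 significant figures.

n(C2H5OH) = 765 / 46.07 = 16.61 mol
n(O2) = PV/RT = (0.623 × 10900) / (0.08206 × 1006.15) = 82.25 mol
For 16.61 mol C2H5OH, stoichiometry requires (3/1) × 16.61 = 49.83 mol O2; 82.25 mol is available, so C2H5OH is limiting.
n(CO2) = (2/1) × 16.61 = 33.22 mol
V(CO2) = nRT/P = 33.22 × 0.08206 × 282.61 / 0.371 = 2077 L

2080 L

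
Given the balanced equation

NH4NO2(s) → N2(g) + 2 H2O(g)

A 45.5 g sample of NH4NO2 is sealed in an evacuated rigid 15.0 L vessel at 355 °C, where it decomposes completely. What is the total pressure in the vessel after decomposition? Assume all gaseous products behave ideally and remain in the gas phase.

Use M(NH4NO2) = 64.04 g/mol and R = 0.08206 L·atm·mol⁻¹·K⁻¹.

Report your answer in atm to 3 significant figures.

n(NH4NO2) = 45.5 / 64.04 = 0.7105 mol
n(gas produced) = (3/1) × 0.7105 = 2.131 mol
P = nRT/V = 2.131 × 0.08206 × 628.15 / 15.0 = 7.323 atm

7.32 atm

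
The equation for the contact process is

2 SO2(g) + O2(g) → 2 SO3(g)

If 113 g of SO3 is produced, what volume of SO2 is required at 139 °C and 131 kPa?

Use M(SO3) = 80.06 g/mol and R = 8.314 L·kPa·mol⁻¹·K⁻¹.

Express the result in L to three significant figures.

n(SO3) = 113.0 / 80.06 = 1.411 mol
n(SO2) = (2/2) × 1.411 = 1.411 mol
V = nRT/P = 1.411 × 8.314 × 412.15 / 131 = 36.91 L

36.9 L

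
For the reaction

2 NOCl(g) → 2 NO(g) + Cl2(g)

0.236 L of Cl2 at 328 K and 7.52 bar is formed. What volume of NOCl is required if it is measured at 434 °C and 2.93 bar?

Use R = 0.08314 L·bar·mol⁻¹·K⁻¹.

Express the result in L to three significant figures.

2.61 L

n(Cl2) = PV/RT = (7.52 × 0.236) / (0.08314 × 328) = 0.06508 mol
n(NOCl) = (2/1) × 0.06508 = 0.1302 mol
V = nRT/P = 0.1302 × 0.08314 × 707.15 / 2.93 = 2.613 L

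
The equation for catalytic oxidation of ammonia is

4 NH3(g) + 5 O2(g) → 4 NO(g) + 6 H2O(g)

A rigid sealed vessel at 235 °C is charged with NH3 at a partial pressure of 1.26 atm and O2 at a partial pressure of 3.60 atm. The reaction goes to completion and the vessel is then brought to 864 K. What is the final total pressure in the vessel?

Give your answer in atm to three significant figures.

8.80 atm

Because the vessel is rigid and T is held at 235 °C, work the stoichiometry in partial pressures (P_i = n_iRT/V).
P(O2) required for 1.26 atm of NH3 = (5/4) × 1.26 = 1.575 atm; available 3.60 atm, so NH3 is limiting.
P(O2) remaining = 3.60 − (5/4) × 1.26 = 2.025 atm
P(gaseous products) = (4+6)/4 × 1.26 = 3.150 atm
P_total at 235 °C = 2.025 + 3.150 = 5.175 atm
Scaling to 864 K: P = 5.175 × 864/508.15 = 8.799 atm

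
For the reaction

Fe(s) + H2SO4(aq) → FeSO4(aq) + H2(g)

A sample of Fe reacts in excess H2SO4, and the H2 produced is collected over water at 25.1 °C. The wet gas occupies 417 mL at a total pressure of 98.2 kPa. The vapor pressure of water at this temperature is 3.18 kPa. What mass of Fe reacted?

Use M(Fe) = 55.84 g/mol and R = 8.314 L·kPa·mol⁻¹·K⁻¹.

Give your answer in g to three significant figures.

P(H2) = 98.2 − 3.18 = 95.02 kPa
n(H2) = PV/RT = (95.02 × 0.4170) / (8.314 × 298.25) = 0.01598 mol
n(Fe) = (1/1) × 0.01598 = 0.01598 mol
m(Fe) = 0.01598 × 55.84 = 0.8923 g

0.892 g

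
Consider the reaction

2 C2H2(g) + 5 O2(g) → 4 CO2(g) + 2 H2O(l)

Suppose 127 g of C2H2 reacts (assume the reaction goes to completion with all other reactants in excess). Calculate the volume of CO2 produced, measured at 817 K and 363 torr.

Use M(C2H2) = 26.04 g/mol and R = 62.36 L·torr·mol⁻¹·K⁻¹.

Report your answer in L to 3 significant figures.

1370 L

n(C2H2) = 127.0 / 26.04 = 4.877 mol
n(CO2) = (4/2) × 4.877 = 9.754 mol
V = nRT/P = 9.754 × 62.36 × 817 / 363 = 1369 L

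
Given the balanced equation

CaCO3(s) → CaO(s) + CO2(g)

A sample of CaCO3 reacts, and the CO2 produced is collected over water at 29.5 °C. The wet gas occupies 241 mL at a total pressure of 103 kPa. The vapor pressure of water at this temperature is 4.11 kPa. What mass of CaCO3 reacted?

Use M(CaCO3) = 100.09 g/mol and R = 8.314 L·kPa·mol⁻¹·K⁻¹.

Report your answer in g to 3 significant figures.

0.948 g

P(CO2) = 103 − 4.11 = 98.89 kPa
n(CO2) = PV/RT = (98.89 × 0.2410) / (8.314 × 302.65) = 0.009471 mol
n(CaCO3) = (1/1) × 0.009471 = 0.009471 mol
m(CaCO3) = 0.009471 × 100.09 = 0.9480 g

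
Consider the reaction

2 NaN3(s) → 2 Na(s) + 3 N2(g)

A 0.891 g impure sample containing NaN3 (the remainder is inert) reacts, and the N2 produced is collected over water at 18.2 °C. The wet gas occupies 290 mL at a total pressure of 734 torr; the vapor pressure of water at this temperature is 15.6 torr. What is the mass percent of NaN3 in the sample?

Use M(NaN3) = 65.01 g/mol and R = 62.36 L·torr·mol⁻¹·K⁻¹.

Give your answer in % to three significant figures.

P(N2) = 734 − 15.6 = 718.4 torr
n(N2) = PV/RT = (718.4 × 0.2900) / (62.36 × 291.35) = 0.01147 mol
n(NaN3) = (2/3) × 0.01147 = 0.007647 mol
m(NaN3) = 0.007647 × 65.01 = 0.4971 g
%NaN3 = 0.4971 / 0.891 × 100 = 55.79%

55.8 %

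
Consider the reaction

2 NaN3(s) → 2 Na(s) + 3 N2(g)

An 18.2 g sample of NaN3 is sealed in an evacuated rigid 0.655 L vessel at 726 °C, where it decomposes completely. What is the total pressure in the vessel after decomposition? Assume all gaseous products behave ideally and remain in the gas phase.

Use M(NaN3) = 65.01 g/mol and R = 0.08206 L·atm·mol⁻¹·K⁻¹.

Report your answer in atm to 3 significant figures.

52.6 atm

n(NaN3) = 18.2 / 65.01 = 0.2800 mol
n(gas produced) = (3/2) × 0.2800 = 0.4200 mol
P = nRT/V = 0.4200 × 0.08206 × 999.15 / 0.655 = 52.57 atm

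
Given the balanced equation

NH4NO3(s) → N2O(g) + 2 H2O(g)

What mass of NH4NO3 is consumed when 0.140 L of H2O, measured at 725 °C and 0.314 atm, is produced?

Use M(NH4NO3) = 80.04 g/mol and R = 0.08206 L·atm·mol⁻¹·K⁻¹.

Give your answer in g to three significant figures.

n(H2O) = PV/RT = (0.314 × 0.140) / (0.08206 × 998.15) = 0.0005367 mol
n(NH4NO3) = (1/2) × 0.0005367 = 0.0002683 mol
m(NH4NO3) = 0.0002683 × 80.04 = 0.02147 g

0.0215 g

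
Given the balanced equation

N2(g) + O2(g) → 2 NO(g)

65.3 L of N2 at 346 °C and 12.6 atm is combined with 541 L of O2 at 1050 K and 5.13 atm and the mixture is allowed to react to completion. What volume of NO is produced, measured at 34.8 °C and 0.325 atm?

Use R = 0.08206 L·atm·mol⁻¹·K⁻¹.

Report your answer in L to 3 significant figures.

n(N2) = PV/RT = (12.6 × 65.3) / (0.08206 × 619.15) = 16.19 mol
n(O2) = PV/RT = (5.13 × 541) / (0.08206 × 1050) = 32.21 mol
For 16.19 mol N2, stoichiometry requires (1/1) × 16.19 = 16.19 mol O2; 32.21 mol is available, so N2 is limiting.
n(NO) = (2/1) × 16.19 = 32.38 mol
V(NO) = nRT/P = 32.38 × 0.08206 × 307.95 / 0.325 = 2518 L

2520 L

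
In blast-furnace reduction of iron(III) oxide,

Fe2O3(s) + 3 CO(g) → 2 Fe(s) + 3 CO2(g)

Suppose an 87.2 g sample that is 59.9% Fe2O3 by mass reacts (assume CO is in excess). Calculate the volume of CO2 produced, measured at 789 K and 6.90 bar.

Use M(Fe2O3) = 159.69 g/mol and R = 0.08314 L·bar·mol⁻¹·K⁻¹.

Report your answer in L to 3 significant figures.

9.33 L

mass of Fe2O3 = 87.2 × 59.9/100 = 52.23 g
n(Fe2O3) = 52.23 / 159.69 = 0.3271 mol
n(CO2) = (3/1) × 0.3271 = 0.9813 mol
V = nRT/P = 0.9813 × 0.08314 × 789 / 6.90 = 9.329 L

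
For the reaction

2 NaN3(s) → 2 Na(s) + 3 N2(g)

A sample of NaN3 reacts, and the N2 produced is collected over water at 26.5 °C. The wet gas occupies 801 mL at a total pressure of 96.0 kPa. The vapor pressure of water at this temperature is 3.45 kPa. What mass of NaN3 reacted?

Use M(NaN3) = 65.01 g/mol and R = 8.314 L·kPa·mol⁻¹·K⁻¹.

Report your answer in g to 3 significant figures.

P(N2) = 96.0 − 3.45 = 92.55 kPa
n(N2) = PV/RT = (92.55 × 0.8010) / (8.314 × 299.65) = 0.02976 mol
n(NaN3) = (2/3) × 0.02976 = 0.01984 mol
m(NaN3) = 0.01984 × 65.01 = 1.290 g

1.29 g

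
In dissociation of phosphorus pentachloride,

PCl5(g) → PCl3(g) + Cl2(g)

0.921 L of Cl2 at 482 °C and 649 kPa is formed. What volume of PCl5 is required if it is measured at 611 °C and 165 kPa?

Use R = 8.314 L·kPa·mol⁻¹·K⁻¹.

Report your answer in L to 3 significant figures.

4.24 L

n(Cl2) = PV/RT = (649 × 0.921) / (8.314 × 755.15) = 0.09521 mol
n(PCl5) = (1/1) × 0.09521 = 0.09521 mol
V = nRT/P = 0.09521 × 8.314 × 884.15 / 165 = 4.242 L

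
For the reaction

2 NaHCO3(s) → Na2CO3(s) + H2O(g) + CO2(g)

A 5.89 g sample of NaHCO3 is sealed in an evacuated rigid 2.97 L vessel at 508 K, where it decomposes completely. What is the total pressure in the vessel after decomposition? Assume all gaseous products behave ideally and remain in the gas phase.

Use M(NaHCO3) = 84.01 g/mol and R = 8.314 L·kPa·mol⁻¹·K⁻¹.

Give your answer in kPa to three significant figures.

99.7 kPa

n(NaHCO3) = 5.89 / 84.01 = 0.07011 mol
n(gas produced) = (2/2) × 0.07011 = 0.07011 mol
P = nRT/V = 0.07011 × 8.314 × 508 / 2.97 = 99.70 kPa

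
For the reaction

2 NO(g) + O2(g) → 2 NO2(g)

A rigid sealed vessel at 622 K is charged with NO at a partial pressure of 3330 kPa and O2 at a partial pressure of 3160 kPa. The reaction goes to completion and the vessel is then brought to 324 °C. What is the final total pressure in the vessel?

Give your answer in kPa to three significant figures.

With V and T fixed, P_i ∝ n_i, so the mole ratios apply directly to partial pressures at 622 K.
P(O2) required for 3330 kPa of NO = (1/2) × 3330 = 1665 kPa; available 3160 kPa, so NO is limiting.
P(O2) remaining = 3160 − (1/2) × 3330 = 1495 kPa
P(gaseous products) = (2)/2 × 3330 = 3330 kPa
P_total at 622 K = 1495 + 3330 = 4825 kPa
Scaling to 324 °C: P = 4825 × 597.15/622 = 4632 kPa

4630 kPa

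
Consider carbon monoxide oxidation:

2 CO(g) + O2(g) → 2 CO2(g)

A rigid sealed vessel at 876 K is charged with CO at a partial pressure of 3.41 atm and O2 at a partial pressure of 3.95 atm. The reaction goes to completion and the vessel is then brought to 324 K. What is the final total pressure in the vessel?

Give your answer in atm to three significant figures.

Because the vessel is rigid and T is held at 876 K, work the stoichiometry in partial pressures (P_i = n_iRT/V).
P(O2) required for 3.41 atm of CO = (1/2) × 3.41 = 1.705 atm; available 3.95 atm, so CO is limiting.
P(O2) remaining = 3.95 − (1/2) × 3.41 = 2.245 atm
P(gaseous products) = (2)/2 × 3.41 = 3.410 atm
P_total at 876 K = 2.245 + 3.410 = 5.655 atm
Scaling to 324 K: P = 5.655 × 324/876 = 2.092 atm

2.09 atm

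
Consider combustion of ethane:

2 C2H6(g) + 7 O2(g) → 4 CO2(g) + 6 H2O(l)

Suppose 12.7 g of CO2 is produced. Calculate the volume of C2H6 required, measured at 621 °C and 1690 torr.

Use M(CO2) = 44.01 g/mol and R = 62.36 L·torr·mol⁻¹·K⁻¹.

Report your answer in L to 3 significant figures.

n(CO2) = 12.70 / 44.01 = 0.2886 mol
n(C2H6) = (2/4) × 0.2886 = 0.1443 mol
V = nRT/P = 0.1443 × 62.36 × 894.15 / 1690 = 4.761 L

4.76 L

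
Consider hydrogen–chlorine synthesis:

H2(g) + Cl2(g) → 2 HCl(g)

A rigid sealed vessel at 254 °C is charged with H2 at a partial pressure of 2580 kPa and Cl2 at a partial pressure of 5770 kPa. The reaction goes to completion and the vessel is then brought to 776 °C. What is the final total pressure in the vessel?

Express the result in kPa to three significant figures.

16600 kPa

Because the vessel is rigid and T is held at 254 °C, work the stoichiometry in partial pressures (P_i = n_iRT/V).
P(Cl2) required for 2580 kPa of H2 = (1/1) × 2580 = 2580 kPa; available 5770 kPa, so H2 is limiting.
P(Cl2) remaining = 5770 − (1/1) × 2580 = 3190 kPa
P(gaseous products) = (2)/1 × 2580 = 5160 kPa
P_total at 254 °C = 3190 + 5160 = 8350 kPa
Scaling to 776 °C: P = 8350 × 1049.15/527.15 = 16620 kPa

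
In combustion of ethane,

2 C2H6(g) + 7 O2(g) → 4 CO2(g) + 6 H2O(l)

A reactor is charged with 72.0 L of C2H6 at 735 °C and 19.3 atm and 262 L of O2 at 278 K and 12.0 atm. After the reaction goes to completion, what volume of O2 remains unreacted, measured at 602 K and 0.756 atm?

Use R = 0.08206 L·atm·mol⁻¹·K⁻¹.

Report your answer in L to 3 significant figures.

n(C2H6) = PV/RT = (19.3 × 72.0) / (0.08206 × 1008.15) = 16.80 mol
n(O2) = PV/RT = (12.0 × 262) / (0.08206 × 278) = 137.8 mol
For 16.80 mol C2H6, stoichiometry requires (7/2) × 16.80 = 58.80 mol O2; 137.8 mol is available, so C2H6 is limiting.
n(O2) consumed = (7/2) × 16.80 = 58.80 mol; remaining = 137.8 − 58.80 = 79.00 mol
V(O2) = nRT/P = 79.00 × 0.08206 × 602 / 0.756 = 5162 L

5160 L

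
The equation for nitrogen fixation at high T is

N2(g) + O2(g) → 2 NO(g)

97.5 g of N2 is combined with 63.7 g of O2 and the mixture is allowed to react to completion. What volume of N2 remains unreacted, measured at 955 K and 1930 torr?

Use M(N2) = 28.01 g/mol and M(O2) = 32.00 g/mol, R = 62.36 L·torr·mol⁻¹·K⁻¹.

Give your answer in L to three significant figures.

46.0 L

n(N2) = 97.5 / 28.01 = 3.481 mol
n(O2) = 63.7 / 32.00 = 1.991 mol
For 3.481 mol N2, stoichiometry requires (1/1) × 3.481 = 3.481 mol O2; 1.991 mol is available, so O2 is limiting.
n(N2) consumed = (1/1) × 1.991 = 1.991 mol; remaining = 3.481 − 1.991 = 1.490 mol
V(N2) = nRT/P = 1.490 × 62.36 × 955 / 1930 = 45.98 L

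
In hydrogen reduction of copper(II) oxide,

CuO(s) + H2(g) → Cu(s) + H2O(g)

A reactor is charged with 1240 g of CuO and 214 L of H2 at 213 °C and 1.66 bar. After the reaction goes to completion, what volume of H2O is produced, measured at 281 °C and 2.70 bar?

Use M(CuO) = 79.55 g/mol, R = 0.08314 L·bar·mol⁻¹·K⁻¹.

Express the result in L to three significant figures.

n(CuO) = 1240 / 79.55 = 15.59 mol
n(H2) = PV/RT = (1.66 × 214) / (0.08314 × 486.15) = 8.789 mol
For 15.59 mol CuO, stoichiometry requires (1/1) × 15.59 = 15.59 mol H2; 8.789 mol is available, so H2 is limiting.
n(H2O) = (1/1) × 8.789 = 8.789 mol
V(H2O) = nRT/P = 8.789 × 0.08314 × 554.15 / 2.70 = 150.0 L

150 L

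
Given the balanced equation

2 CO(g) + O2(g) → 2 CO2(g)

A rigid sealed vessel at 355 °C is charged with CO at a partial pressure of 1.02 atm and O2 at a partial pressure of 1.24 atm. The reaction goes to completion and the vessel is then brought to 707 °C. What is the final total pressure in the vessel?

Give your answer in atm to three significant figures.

2.73 atm

At constant V, partial pressures at 355 °C are proportional to moles, so apply stoichiometry directly to pressures.
P(O2) required for 1.02 atm of CO = (1/2) × 1.02 = 0.5100 atm; available 1.24 atm, so CO is limiting.
P(O2) remaining = 1.24 − (1/2) × 1.02 = 0.7300 atm
P(gaseous products) = (2)/2 × 1.02 = 1.020 atm
P_total at 355 °C = 0.7300 + 1.020 = 1.750 atm
Scaling to 707 °C: P = 1.750 × 980.15/628.15 = 2.731 atm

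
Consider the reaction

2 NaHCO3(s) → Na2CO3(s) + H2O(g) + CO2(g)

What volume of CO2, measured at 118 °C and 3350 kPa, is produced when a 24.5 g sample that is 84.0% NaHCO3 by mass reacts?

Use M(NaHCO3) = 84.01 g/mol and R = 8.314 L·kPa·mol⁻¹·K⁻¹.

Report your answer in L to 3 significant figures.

0.119 L

mass of NaHCO3 = 24.5 × 84.0/100 = 20.58 g
n(NaHCO3) = 20.58 / 84.01 = 0.2450 mol
n(CO2) = (1/2) × 0.2450 = 0.1225 mol
V = nRT/P = 0.1225 × 8.314 × 391.15 / 3350 = 0.1189 L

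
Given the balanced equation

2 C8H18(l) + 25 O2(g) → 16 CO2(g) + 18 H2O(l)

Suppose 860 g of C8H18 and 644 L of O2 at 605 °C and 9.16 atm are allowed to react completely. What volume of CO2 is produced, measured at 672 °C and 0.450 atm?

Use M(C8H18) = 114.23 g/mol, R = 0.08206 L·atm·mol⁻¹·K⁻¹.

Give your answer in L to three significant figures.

n(C8H18) = 860 / 114.23 = 7.529 mol
n(O2) = PV/RT = (9.16 × 644) / (0.08206 × 878.15) = 81.86 mol
For 7.529 mol C8H18, stoichiometry requires (25/2) × 7.529 = 94.11 mol O2; 81.86 mol is available, so O2 is limiting.
n(CO2) = (16/25) × 81.86 = 52.39 mol
V(CO2) = nRT/P = 52.39 × 0.08206 × 945.15 / 0.450 = 9030 L

9030 L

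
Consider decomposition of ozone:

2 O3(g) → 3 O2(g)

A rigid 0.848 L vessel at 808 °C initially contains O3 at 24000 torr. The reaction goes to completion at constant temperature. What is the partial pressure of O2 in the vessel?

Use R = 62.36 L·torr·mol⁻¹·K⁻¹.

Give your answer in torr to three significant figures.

n(O3)₀ = PV/RT = (24000 × 0.848) / (62.36 × 1081.15) = 0.3019 mol
n(O2) = (3/2) × 0.3019 = 0.4528 mol
P(O2) = nRT/V = 0.4528 × 62.36 × 1081.15 / 0.848 = 36000 torr

36000 torr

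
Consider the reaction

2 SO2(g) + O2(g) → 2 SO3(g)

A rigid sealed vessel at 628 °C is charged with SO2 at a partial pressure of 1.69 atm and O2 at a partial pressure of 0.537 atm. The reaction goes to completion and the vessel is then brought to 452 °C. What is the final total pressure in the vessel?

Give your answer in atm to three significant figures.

At constant V, partial pressures at 628 °C are proportional to moles, so apply stoichiometry directly to pressures.
P(O2) required for 1.69 atm of SO2 = (1/2) × 1.69 = 0.8450 atm; available 0.537 atm, so O2 is limiting.
P(SO2) remaining = 1.69 − (2/1) × 0.537 = 0.6160 atm
P(gaseous products) = (2)/1 × 0.537 = 1.074 atm
P_total at 628 °C = 0.6160 + 1.074 = 1.690 atm
Scaling to 452 °C: P = 1.690 × 725.15/901.15 = 1.360 atm

1.36 atm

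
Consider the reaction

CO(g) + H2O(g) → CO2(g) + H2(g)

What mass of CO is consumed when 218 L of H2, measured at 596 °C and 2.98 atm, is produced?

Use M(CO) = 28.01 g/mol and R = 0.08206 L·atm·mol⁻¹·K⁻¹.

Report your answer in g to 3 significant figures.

255 g

n(H2) = PV/RT = (2.98 × 218) / (0.08206 × 869.15) = 9.108 mol
n(CO) = (1/1) × 9.108 = 9.108 mol
m(CO) = 9.108 × 28.01 = 255.1 g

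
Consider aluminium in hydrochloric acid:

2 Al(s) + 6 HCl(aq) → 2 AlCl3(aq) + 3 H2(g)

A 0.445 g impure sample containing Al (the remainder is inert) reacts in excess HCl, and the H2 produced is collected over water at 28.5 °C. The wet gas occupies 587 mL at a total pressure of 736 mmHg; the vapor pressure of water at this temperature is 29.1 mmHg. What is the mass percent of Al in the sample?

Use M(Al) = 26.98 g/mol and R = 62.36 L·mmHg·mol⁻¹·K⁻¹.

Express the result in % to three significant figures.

89.2 %

P(H2) = 736 − 29.1 = 706.9 mmHg
n(H2) = PV/RT = (706.9 × 0.5870) / (62.36 × 301.65) = 0.02206 mol
n(Al) = (2/3) × 0.02206 = 0.01471 mol
m(Al) = 0.01471 × 26.98 = 0.3969 g
%Al = 0.3969 / 0.445 × 100 = 89.19%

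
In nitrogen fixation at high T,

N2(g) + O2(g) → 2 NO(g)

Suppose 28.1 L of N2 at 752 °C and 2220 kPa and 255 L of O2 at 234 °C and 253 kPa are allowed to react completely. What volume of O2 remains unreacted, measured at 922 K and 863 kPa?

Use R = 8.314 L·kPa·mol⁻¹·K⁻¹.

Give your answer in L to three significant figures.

70.9 L

n(N2) = PV/RT = (2220 × 28.1) / (8.314 × 1025.15) = 7.319 mol
n(O2) = PV/RT = (253 × 255) / (8.314 × 507.15) = 15.30 mol
For 7.319 mol N2, stoichiometry requires (1/1) × 7.319 = 7.319 mol O2; 15.30 mol is available, so N2 is limiting.
n(O2) consumed = (1/1) × 7.319 = 7.319 mol; remaining = 15.30 − 7.319 = 7.981 mol
V(O2) = nRT/P = 7.981 × 8.314 × 922 / 863 = 70.89 L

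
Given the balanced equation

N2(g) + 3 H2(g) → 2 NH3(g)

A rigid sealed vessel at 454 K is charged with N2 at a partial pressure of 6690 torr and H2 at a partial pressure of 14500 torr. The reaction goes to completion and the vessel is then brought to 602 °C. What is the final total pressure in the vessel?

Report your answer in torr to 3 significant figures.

Because the vessel is rigid and T is held at 454 K, work the stoichiometry in partial pressures (P_i = n_iRT/V).
P(H2) required for 6690 torr of N2 = (3/1) × 6690 = 20070 torr; available 14500 torr, so H2 is limiting.
P(N2) remaining = 6690 − (1/3) × 14500 = 1857 torr
P(gaseous products) = (2)/3 × 14500 = 9667 torr
P_total at 454 K = 1857 + 9667 = 11520 torr
Scaling to 602 °C: P = 11520 × 875.15/454 = 22210 torr

22200 torr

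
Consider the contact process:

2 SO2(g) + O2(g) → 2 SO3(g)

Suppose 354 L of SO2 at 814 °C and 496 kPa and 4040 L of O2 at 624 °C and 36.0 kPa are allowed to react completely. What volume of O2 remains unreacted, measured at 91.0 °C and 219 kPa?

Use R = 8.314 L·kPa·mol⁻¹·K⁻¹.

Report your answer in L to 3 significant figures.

n(SO2) = PV/RT = (496 × 354) / (8.314 × 1087.15) = 19.43 mol
n(O2) = PV/RT = (36.0 × 4040) / (8.314 × 897.15) = 19.50 mol
For 19.43 mol SO2, stoichiometry requires (1/2) × 19.43 = 9.715 mol O2; 19.50 mol is available, so SO2 is limiting.
n(O2) consumed = (1/2) × 19.43 = 9.715 mol; remaining = 19.50 − 9.715 = 9.785 mol
V(O2) = nRT/P = 9.785 × 8.314 × 364.15 / 219 = 135.3 L

135 L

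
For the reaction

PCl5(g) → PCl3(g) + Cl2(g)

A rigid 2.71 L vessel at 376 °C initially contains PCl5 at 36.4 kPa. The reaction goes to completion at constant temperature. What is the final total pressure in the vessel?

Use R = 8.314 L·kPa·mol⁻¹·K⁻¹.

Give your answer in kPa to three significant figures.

Since T and V are fixed, P_final/P_initial = n_final/n_initial = 2/1.
P_final = (2/1) × 36.4 = 72.80 kPa

72.8 kPa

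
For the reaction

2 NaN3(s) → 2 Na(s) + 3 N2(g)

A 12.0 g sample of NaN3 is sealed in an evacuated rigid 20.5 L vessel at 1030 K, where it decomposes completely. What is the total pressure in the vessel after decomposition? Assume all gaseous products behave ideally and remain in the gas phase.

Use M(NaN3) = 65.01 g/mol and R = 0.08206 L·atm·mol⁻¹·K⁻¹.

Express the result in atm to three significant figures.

n(NaN3) = 12.0 / 65.01 = 0.1846 mol
n(gas produced) = (3/2) × 0.1846 = 0.2769 mol
P = nRT/V = 0.2769 × 0.08206 × 1030 / 20.5 = 1.142 atm

1.14 atm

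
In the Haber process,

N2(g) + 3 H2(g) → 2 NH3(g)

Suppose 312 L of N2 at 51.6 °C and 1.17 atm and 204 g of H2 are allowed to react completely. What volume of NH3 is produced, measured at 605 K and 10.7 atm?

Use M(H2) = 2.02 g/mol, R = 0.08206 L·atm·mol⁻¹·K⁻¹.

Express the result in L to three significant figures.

n(N2) = PV/RT = (1.17 × 312) / (0.08206 × 324.75) = 13.70 mol
n(H2) = 204 / 2.02 = 101.0 mol
For 13.70 mol N2, stoichiometry requires (3/1) × 13.70 = 41.10 mol H2; 101.0 mol is available, so N2 is limiting.
n(NH3) = (2/1) × 13.70 = 27.40 mol
V(NH3) = nRT/P = 27.40 × 0.08206 × 605 / 10.7 = 127.1 L

127 L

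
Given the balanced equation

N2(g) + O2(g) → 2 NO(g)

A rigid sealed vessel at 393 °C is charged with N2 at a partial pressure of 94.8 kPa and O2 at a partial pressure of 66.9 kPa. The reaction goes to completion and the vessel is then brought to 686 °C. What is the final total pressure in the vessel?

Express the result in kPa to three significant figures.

233 kPa

With V and T fixed, P_i ∝ n_i, so the mole ratios apply directly to partial pressures at 393 °C.
P(O2) required for 94.8 kPa of N2 = (1/1) × 94.8 = 94.80 kPa; available 66.9 kPa, so O2 is limiting.
P(N2) remaining = 94.8 − (1/1) × 66.9 = 27.90 kPa
P(gaseous products) = (2)/1 × 66.9 = 133.8 kPa
P_total at 393 °C = 27.90 + 133.8 = 161.7 kPa
Scaling to 686 °C: P = 161.7 × 959.15/666.15 = 232.8 kPa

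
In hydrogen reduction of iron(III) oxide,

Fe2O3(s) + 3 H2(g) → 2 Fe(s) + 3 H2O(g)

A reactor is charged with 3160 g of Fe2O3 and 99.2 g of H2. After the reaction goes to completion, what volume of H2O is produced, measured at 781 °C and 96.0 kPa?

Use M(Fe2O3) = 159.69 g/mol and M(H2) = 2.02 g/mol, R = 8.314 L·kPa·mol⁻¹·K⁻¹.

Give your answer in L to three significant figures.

n(Fe2O3) = 3160 / 159.69 = 19.79 mol
n(H2) = 99.2 / 2.02 = 49.11 mol
For 19.79 mol Fe2O3, stoichiometry requires (3/1) × 19.79 = 59.37 mol H2; 49.11 mol is available, so H2 is limiting.
n(H2O) = (3/3) × 49.11 = 49.11 mol
V(H2O) = nRT/P = 49.11 × 8.314 × 1054.15 / 96.0 = 4483 L

4480 L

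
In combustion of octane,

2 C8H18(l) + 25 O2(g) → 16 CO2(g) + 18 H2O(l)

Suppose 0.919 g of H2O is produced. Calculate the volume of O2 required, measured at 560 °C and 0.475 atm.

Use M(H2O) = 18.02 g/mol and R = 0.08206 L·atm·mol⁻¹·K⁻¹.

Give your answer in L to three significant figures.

n(H2O) = 0.9190 / 18.02 = 0.05100 mol
n(O2) = (25/18) × 0.05100 = 0.07083 mol
V = nRT/P = 0.07083 × 0.08206 × 833.15 / 0.475 = 10.19 L

10.2 L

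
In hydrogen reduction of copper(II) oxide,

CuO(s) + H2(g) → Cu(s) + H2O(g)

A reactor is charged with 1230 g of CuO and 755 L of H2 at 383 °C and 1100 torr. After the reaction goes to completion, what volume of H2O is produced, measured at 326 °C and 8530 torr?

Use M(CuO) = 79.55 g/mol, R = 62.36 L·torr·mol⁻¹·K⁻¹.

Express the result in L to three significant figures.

67.7 L

n(CuO) = 1230 / 79.55 = 15.46 mol
n(H2) = PV/RT = (1100 × 755) / (62.36 × 656.15) = 20.30 mol
For 15.46 mol CuO, stoichiometry requires (1/1) × 15.46 = 15.46 mol H2; 20.30 mol is available, so CuO is limiting.
n(H2O) = (1/1) × 15.46 = 15.46 mol
V(H2O) = nRT/P = 15.46 × 62.36 × 599.15 / 8530 = 67.72 L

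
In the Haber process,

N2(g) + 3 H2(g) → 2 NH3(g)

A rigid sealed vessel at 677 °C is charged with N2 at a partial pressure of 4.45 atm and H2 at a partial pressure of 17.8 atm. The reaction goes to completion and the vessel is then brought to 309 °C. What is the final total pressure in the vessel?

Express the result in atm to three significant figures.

Because the vessel is rigid and T is held at 677 °C, work the stoichiometry in partial pressures (P_i = n_iRT/V).
P(H2) required for 4.45 atm of N2 = (3/1) × 4.45 = 13.35 atm; available 17.8 atm, so N2 is limiting.
P(H2) remaining = 17.8 − (3/1) × 4.45 = 4.450 atm
P(gaseous products) = (2)/1 × 4.45 = 8.900 atm
P_total at 677 °C = 4.450 + 8.900 = 13.35 atm
Scaling to 309 °C: P = 13.35 × 582.15/950.15 = 8.179 atm

8.18 atm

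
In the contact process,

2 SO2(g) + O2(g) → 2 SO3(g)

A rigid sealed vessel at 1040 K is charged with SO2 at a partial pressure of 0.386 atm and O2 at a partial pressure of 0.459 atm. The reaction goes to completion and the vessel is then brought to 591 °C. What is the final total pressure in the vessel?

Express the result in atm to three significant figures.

Because the vessel is rigid and T is held at 1040 K, work the stoichiometry in partial pressures (P_i = n_iRT/V).
P(O2) required for 0.386 atm of SO2 = (1/2) × 0.386 = 0.1930 atm; available 0.459 atm, so SO2 is limiting.
P(O2) remaining = 0.459 − (1/2) × 0.386 = 0.2660 atm
P(gaseous products) = (2)/2 × 0.386 = 0.3860 atm
P_total at 1040 K = 0.2660 + 0.3860 = 0.6520 atm
Scaling to 591 °C: P = 0.6520 × 864.15/1040 = 0.5418 atm

0.542 atm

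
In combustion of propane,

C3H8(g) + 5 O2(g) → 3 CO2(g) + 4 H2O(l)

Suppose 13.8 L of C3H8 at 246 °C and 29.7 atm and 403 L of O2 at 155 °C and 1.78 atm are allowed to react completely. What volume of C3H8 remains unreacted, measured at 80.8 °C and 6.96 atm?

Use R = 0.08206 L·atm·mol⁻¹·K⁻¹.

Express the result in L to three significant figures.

23.1 L

n(C3H8) = PV/RT = (29.7 × 13.8) / (0.08206 × 519.15) = 9.621 mol
n(O2) = PV/RT = (1.78 × 403) / (0.08206 × 428.15) = 20.42 mol
For 9.621 mol C3H8, stoichiometry requires (5/1) × 9.621 = 48.11 mol O2; 20.42 mol is available, so O2 is limiting.
n(C3H8) consumed = (1/5) × 20.42 = 4.084 mol; remaining = 9.621 − 4.084 = 5.537 mol
V(C3H8) = nRT/P = 5.537 × 0.08206 × 353.95 / 6.96 = 23.11 L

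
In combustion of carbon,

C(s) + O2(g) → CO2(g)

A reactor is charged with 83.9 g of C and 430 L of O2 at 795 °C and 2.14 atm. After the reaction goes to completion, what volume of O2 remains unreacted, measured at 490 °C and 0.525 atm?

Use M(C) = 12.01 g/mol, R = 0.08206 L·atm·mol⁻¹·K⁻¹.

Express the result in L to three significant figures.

n(C) = 83.9 / 12.01 = 6.986 mol
n(O2) = PV/RT = (2.14 × 430) / (0.08206 × 1068.15) = 10.50 mol
For 6.986 mol C, stoichiometry requires (1/1) × 6.986 = 6.986 mol O2; 10.50 mol is available, so C is limiting.
n(O2) consumed = (1/1) × 6.986 = 6.986 mol; remaining = 10.50 − 6.986 = 3.514 mol
V(O2) = nRT/P = 3.514 × 0.08206 × 763.15 / 0.525 = 419.2 L

419 L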